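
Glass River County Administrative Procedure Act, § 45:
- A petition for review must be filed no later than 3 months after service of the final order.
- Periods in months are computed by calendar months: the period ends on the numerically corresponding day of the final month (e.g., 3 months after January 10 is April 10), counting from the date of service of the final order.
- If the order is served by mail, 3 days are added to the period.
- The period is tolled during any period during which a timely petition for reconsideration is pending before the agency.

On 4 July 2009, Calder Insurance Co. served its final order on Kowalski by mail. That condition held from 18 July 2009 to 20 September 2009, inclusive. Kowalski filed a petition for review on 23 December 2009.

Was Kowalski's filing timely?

No

3 months after 4 July 2009 is October 4, 2009.
Service was by mail, adding 3 days: October 4, 2009 + 3 days = October 7, 2009.
From July 18, 2009 through September 20, 2009 inclusive is 65 days; tolling adds 65 days: October 7, 2009 + 65 days = December 11, 2009.
The deadline is December 11, 2009; the filing on December 23, 2009 is after that date.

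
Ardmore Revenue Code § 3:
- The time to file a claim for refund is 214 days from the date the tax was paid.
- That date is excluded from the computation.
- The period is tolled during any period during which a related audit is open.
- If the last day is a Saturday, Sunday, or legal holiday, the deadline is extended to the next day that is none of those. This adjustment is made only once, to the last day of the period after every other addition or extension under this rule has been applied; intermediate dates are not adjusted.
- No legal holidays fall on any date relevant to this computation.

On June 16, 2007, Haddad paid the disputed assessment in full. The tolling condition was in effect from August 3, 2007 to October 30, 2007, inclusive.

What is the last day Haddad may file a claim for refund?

April 14, 2008

214 days after June 16, 2007 is January 16, 2008.
From August 3, 2007 through October 30, 2007 inclusive is 89 days; tolling adds 89 days: January 16, 2008 + 89 days = April 14, 2008.
April 14, 2008 is a Monday and not a legal holiday, so no extension applies.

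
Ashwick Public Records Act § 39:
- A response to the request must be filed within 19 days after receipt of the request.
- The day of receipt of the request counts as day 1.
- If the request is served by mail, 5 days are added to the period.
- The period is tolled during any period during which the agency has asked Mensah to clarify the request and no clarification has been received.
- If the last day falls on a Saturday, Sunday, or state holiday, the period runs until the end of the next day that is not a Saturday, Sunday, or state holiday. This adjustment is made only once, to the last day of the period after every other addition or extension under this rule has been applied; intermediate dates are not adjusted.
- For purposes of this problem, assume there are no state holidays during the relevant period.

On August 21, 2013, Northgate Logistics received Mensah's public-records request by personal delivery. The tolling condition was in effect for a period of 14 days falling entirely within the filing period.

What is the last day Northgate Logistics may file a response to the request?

Counting August 21, 2013 as day 1, day 19 is September 8, 2013.
Service was not by mail, so no mail extension applies.
Tolling adds 14 days: September 8, 2013 + 14 days = September 22, 2013.
September 22, 2013 is Sunday. The next qualifying day is September 23, 2013.

September 23, 2013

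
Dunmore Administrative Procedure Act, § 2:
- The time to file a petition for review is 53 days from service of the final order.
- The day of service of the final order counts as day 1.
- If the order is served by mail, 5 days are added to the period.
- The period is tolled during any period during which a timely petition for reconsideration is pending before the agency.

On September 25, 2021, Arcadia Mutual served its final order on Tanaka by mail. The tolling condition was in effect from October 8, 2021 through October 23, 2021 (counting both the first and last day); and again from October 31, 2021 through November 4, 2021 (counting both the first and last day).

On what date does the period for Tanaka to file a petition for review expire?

Counting September 25, 2021 as day 1, day 53 is November 16, 2021.
Service was by mail, adding 5 days: November 16, 2021 + 5 days = November 21, 2021.
From October 8, 2021 through October 23, 2021 inclusive is 16 days; tolling adds 16 days: November 21, 2021 + 16 days = December 7, 2021.
From October 31, 2021 through November 4, 2021 inclusive is 5 days; tolling adds 5 days: December 7, 2021 + 5 days = December 12, 2021.

December 12, 2021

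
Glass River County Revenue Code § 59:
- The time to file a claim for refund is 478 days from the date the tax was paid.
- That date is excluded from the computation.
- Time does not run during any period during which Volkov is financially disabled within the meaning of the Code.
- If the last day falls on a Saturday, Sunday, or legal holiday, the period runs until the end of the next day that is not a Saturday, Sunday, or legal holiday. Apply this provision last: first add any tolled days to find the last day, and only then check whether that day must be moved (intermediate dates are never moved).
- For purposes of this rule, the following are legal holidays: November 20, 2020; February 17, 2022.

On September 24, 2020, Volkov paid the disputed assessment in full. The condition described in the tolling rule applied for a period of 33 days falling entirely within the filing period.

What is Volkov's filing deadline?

February 18, 2022

478 days after September 24, 2020 is January 15, 2022.
Tolling adds 33 days: January 15, 2022 + 33 days = February 17, 2022.
February 17, 2022 is a listed holiday. The next qualifying day is February 18, 2022.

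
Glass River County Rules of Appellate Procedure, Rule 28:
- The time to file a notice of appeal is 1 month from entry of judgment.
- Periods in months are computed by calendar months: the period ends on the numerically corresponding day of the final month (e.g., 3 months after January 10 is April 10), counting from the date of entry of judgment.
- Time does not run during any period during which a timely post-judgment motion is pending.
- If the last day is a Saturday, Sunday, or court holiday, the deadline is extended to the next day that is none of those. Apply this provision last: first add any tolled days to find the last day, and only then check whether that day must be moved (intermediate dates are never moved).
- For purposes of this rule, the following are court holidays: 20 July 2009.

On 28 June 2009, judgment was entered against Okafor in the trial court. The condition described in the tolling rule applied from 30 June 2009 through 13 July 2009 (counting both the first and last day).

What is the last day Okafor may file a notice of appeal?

1 month after 28 June 2009 is July 28, 2009.
From June 30, 2009 through July 13, 2009 inclusive is 14 days; tolling adds 14 days: July 28, 2009 + 14 days = August 11, 2009.
August 11, 2009 is a Tuesday and not a court holiday, so no extension applies.

August 11, 2009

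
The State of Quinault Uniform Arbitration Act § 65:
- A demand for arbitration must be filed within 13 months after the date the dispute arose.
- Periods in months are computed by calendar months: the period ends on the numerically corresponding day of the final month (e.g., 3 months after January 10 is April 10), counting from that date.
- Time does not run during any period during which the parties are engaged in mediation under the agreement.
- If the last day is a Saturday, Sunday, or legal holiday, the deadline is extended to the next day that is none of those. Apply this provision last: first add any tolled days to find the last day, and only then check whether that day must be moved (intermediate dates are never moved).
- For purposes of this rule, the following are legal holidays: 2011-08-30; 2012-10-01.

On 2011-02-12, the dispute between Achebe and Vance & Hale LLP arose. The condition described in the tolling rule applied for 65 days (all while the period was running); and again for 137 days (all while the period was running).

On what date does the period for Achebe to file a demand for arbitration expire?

13 months after 2011-02-12 is March 12, 2012.
Tolling adds 65 days: March 12, 2012 + 65 days = May 16, 2012.
Tolling adds 137 days: May 16, 2012 + 137 days = September 30, 2012.
September 30, 2012 is Sunday; October 1, 2012 is a listed holiday. The next qualifying day is October 2, 2012.

October 2, 2012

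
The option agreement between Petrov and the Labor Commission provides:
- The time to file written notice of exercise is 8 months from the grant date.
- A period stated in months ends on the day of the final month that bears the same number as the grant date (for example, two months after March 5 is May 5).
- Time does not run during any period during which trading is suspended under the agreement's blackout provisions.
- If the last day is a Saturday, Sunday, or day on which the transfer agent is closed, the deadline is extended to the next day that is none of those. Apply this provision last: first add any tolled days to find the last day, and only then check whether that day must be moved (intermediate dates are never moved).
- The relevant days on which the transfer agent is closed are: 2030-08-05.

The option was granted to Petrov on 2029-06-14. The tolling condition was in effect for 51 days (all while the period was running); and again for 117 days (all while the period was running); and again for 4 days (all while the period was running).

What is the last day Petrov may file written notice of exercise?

8 months after 2029-06-14 is February 14, 2030.
Tolling adds 51 days: February 14, 2030 + 51 days = April 6, 2030.
Tolling adds 117 days: April 6, 2030 + 117 days = August 1, 2030.
Tolling adds 4 days: August 1, 2030 + 4 days = August 5, 2030.
August 5, 2030 is a listed holiday. The next qualifying day is August 6, 2030.

August 6, 2030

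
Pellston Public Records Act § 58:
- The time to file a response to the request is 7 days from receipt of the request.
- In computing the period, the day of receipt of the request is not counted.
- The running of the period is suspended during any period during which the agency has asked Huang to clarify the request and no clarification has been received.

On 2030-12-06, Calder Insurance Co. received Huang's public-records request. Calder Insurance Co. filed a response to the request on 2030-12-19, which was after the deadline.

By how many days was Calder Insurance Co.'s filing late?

6 days

7 days after 2030-12-06 is December 13, 2030.
The deadline is December 13, 2030; from December 13, 2030 to December 19, 2030 is 6 days.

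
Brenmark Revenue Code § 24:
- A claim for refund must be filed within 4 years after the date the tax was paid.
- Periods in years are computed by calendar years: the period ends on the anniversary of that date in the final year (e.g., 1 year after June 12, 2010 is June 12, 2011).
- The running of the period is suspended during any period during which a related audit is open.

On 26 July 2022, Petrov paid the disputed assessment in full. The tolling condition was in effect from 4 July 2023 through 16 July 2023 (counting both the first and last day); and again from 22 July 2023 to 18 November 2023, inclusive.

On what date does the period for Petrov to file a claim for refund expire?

December 6, 2026

4 years after 26 July 2022 is July 26, 2026.
From July 4, 2023 through July 16, 2023 inclusive is 13 days; tolling adds 13 days: July 26, 2026 + 13 days = August 8, 2026.
From July 22, 2023 through November 18, 2023 inclusive is 120 days; tolling adds 120 days: August 8, 2026 + 120 days = December 6, 2026.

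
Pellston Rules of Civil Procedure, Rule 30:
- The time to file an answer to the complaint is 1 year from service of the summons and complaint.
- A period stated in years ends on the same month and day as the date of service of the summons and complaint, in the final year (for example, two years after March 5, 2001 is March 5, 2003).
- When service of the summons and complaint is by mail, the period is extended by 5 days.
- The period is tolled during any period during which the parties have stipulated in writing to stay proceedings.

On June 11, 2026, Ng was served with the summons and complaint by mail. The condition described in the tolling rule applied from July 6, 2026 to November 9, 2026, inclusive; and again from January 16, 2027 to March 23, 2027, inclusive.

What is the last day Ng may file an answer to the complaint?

1 year after June 11, 2026 is June 11, 2027.
Service was by mail, adding 5 days: June 11, 2027 + 5 days = June 16, 2027.
From July 6, 2026 through November 9, 2026 inclusive is 127 days; tolling adds 127 days: June 16, 2027 + 127 days = October 21, 2027.
From January 16, 2027 through March 23, 2027 inclusive is 67 days; tolling adds 67 days: October 21, 2027 + 67 days = December 27, 2027.

December 27, 2027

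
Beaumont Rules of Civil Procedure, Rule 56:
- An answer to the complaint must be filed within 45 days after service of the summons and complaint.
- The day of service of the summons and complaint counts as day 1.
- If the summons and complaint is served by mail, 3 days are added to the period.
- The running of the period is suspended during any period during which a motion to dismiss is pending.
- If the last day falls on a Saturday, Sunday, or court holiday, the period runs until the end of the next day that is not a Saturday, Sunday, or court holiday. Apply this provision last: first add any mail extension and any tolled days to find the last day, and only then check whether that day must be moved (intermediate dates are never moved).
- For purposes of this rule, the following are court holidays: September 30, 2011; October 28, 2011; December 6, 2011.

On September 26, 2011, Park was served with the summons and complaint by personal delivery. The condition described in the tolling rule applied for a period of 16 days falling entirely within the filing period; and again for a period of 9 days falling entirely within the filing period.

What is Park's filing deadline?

Counting September 26, 2011 as day 1, day 45 is November 9, 2011.
Service was not by mail, so no mail extension applies.
Tolling adds 16 days: November 9, 2011 + 16 days = November 25, 2011.
Tolling adds 9 days: November 25, 2011 + 9 days = December 4, 2011.
December 4, 2011 is Sunday. The next qualifying day is December 5, 2011.

December 5, 2011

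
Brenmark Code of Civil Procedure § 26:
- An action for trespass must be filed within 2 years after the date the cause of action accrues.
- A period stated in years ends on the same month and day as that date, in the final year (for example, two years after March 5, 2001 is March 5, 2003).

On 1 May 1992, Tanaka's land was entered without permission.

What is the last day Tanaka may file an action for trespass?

2 years after 1 May 1992 is May 1, 1994.

May 1, 1994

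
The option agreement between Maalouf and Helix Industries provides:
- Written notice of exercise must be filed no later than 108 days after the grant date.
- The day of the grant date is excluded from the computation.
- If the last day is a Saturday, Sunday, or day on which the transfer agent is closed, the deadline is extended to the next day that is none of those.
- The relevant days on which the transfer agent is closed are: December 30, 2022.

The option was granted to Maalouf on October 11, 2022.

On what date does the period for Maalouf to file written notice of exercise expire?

January 27, 2023

108 days after October 11, 2022 is January 27, 2023.
January 27, 2023 is a Friday and not a day on which the transfer agent is closed, so no extension applies.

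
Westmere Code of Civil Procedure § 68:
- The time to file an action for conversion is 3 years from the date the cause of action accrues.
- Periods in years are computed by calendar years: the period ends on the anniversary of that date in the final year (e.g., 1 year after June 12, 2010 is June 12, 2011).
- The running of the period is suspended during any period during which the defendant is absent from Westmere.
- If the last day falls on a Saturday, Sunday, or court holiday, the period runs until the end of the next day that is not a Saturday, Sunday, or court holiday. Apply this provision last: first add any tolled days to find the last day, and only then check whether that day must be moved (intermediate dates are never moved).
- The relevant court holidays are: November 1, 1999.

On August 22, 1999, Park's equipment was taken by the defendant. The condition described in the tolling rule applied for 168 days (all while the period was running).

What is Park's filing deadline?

3 years after August 22, 1999 is August 22, 2002.
Tolling adds 168 days: August 22, 2002 + 168 days = February 6, 2003.
February 6, 2003 is a Thursday and not a court holiday, so no extension applies.

February 6, 2003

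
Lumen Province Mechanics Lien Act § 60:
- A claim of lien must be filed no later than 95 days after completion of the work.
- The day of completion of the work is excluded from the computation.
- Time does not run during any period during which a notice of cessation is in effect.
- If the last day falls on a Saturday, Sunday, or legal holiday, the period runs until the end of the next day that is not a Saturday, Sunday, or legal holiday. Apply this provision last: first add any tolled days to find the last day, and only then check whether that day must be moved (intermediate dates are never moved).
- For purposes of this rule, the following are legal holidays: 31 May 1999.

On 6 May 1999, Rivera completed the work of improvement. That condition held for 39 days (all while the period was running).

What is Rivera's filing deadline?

September 17, 1999

95 days after 6 May 1999 is August 9, 1999.
Tolling adds 39 days: August 9, 1999 + 39 days = September 17, 1999.
September 17, 1999 is a Friday and not a legal holiday, so no extension applies.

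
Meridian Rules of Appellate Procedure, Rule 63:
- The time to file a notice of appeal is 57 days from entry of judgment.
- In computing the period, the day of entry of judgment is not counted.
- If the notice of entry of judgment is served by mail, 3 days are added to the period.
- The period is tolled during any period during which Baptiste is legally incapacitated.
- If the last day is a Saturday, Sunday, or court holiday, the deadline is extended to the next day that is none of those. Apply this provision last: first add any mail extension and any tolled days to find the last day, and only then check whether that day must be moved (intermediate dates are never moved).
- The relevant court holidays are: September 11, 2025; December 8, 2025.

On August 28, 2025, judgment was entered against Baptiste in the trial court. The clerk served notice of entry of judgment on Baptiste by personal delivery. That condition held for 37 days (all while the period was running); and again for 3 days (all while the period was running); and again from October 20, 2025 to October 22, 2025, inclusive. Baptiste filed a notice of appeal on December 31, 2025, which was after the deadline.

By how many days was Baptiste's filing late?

22 days

57 days after August 28, 2025 is October 24, 2025.
Service was not by mail, so no mail extension applies.
Tolling adds 37 days: October 24, 2025 + 37 days = November 30, 2025.
Tolling adds 3 days: November 30, 2025 + 3 days = December 3, 2025.
From October 20, 2025 through October 22, 2025 inclusive is 3 days; tolling adds 3 days: December 3, 2025 + 3 days = December 6, 2025.
December 6, 2025 is Saturday; December 7, 2025 is Sunday; December 8, 2025 is a listed holiday. The next qualifying day is December 9, 2025.
The deadline is December 9, 2025; from December 9, 2025 to December 31, 2025 is 22 days.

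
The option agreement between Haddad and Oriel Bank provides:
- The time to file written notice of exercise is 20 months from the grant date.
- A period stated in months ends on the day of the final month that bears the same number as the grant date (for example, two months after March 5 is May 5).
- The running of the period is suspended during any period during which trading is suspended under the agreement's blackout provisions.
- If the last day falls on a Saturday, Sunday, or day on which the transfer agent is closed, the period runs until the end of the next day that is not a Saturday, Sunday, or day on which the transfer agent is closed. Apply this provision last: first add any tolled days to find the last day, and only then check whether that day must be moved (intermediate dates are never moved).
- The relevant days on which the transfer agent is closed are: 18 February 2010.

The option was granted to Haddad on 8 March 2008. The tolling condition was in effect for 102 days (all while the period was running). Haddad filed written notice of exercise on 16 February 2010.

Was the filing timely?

Yes

20 months after 8 March 2008 is November 8, 2009.
Tolling adds 102 days: November 8, 2009 + 102 days = February 18, 2010.
February 18, 2010 is a listed holiday. The next qualifying day is February 19, 2010.
The deadline is February 19, 2010; the filing on February 16, 2010 is on or before that date.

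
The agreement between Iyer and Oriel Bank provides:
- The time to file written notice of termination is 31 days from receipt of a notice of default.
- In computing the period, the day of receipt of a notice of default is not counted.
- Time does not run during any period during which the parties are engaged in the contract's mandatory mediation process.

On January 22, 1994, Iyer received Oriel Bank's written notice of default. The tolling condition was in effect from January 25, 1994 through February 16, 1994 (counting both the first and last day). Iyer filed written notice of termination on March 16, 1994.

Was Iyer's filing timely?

31 days after January 22, 1994 is February 22, 1994.
From January 25, 1994 through February 16, 1994 inclusive is 23 days; tolling adds 23 days: February 22, 1994 + 23 days = March 17, 1994.
The deadline is March 17, 1994; the filing on March 16, 1994 is on or before that date.

Yes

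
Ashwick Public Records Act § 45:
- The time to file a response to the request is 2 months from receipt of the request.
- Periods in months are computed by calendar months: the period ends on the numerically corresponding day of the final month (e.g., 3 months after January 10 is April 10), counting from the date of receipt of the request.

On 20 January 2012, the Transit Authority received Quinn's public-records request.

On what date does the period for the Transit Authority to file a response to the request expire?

March 20, 2012

2 months after 20 January 2012 is March 20, 2012.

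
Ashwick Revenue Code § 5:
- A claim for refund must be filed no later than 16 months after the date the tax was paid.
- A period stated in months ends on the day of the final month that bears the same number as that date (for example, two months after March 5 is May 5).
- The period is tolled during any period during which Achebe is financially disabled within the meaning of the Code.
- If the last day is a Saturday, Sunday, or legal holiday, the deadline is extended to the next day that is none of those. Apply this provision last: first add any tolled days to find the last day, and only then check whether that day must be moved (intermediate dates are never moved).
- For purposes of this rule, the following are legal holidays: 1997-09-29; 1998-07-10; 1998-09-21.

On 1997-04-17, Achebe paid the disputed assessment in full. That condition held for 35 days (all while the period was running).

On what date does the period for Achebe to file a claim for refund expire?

16 months after 1997-04-17 is August 17, 1998.
Tolling adds 35 days: August 17, 1998 + 35 days = September 21, 1998.
September 21, 1998 is a listed holiday. The next qualifying day is September 22, 1998.

September 22, 1998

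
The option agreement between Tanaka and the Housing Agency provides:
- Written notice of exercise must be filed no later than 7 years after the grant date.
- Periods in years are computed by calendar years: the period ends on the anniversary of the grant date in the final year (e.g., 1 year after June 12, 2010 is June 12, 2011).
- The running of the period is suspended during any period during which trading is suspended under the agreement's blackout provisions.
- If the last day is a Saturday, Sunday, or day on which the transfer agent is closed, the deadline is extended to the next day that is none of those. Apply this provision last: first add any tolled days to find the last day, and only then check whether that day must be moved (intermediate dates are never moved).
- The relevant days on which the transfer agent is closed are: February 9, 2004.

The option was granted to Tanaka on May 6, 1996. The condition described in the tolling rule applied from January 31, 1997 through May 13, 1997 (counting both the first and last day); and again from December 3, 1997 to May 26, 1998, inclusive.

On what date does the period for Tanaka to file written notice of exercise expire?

7 years after May 6, 1996 is May 6, 2003.
From January 31, 1997 through May 13, 1997 inclusive is 103 days; tolling adds 103 days: May 6, 2003 + 103 days = August 17, 2003.
From December 3, 1997 through May 26, 1998 inclusive is 175 days; tolling adds 175 days: August 17, 2003 + 175 days = February 8, 2004.
February 8, 2004 is Sunday; February 9, 2004 is a listed holiday. The next qualifying day is February 10, 2004.

February 10, 2004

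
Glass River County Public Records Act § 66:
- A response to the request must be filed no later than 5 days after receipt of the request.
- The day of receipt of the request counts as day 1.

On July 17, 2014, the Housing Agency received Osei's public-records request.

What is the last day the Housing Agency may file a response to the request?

July 21, 2014

Counting July 17, 2014 as day 1, day 5 is July 21, 2014.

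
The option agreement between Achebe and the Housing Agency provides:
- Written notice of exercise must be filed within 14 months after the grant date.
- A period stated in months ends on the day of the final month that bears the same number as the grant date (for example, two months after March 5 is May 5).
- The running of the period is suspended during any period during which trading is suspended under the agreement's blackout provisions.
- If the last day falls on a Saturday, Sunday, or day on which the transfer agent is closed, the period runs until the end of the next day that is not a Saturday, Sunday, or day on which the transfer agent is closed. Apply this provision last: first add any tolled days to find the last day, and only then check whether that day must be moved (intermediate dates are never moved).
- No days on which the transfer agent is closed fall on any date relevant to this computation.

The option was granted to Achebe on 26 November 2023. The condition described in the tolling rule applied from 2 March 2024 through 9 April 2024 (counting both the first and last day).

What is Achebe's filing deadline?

March 6, 2025

14 months after 26 November 2023 is January 26, 2025.
From March 2, 2024 through April 9, 2024 inclusive is 39 days; tolling adds 39 days: January 26, 2025 + 39 days = March 6, 2025.
March 6, 2025 is a Thursday and not a day on which the transfer agent is closed, so no extension applies.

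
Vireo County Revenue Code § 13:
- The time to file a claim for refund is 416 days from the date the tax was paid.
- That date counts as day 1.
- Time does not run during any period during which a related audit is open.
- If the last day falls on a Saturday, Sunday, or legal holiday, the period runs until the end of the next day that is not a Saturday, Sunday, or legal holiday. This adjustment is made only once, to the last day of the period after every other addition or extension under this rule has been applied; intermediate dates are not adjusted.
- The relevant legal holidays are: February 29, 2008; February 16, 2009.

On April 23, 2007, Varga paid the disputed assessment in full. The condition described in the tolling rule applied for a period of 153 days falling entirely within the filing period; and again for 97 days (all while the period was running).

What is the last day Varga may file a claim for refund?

February 17, 2009

Counting April 23, 2007 as day 1, day 416 is June 11, 2008.
Tolling adds 153 days: June 11, 2008 + 153 days = November 11, 2008.
Tolling adds 97 days: November 11, 2008 + 97 days = February 16, 2009.
February 16, 2009 is a listed holiday. The next qualifying day is February 17, 2009.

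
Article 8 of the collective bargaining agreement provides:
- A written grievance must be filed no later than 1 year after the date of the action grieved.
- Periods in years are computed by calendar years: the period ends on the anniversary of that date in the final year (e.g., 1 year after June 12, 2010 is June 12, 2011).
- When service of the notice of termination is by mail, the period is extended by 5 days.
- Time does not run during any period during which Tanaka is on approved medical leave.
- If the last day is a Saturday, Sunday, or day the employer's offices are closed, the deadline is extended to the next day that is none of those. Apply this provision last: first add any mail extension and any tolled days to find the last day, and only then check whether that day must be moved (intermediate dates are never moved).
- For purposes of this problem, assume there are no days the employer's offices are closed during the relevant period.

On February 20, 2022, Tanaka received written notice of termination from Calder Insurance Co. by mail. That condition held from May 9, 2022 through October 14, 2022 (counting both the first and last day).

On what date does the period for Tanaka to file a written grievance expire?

1 year after February 20, 2022 is February 20, 2023.
Service was by mail, adding 5 days: February 20, 2023 + 5 days = February 25, 2023.
From May 9, 2022 through October 14, 2022 inclusive is 159 days; tolling adds 159 days: February 25, 2023 + 159 days = August 3, 2023.
August 3, 2023 is a Thursday and not a day the employer's offices are closed, so no extension applies.

August 3, 2023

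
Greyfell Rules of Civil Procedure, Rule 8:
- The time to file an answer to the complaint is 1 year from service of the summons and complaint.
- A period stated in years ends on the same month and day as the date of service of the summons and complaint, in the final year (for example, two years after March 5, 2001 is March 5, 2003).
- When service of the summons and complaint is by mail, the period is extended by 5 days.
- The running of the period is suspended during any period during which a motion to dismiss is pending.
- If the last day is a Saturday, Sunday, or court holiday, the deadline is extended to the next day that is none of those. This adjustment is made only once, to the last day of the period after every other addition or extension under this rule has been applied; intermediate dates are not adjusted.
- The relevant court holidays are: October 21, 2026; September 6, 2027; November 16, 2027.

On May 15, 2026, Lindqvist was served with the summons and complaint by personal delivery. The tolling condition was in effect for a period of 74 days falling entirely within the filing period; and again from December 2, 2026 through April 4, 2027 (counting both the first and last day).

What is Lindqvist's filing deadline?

November 29, 2027

1 year after May 15, 2026 is May 15, 2027.
Service was not by mail, so no mail extension applies.
Tolling adds 74 days: May 15, 2027 + 74 days = July 28, 2027.
From December 2, 2026 through April 4, 2027 inclusive is 124 days; tolling adds 124 days: July 28, 2027 + 124 days = November 29, 2027.
November 29, 2027 is a Monday and not a court holiday, so no extension applies.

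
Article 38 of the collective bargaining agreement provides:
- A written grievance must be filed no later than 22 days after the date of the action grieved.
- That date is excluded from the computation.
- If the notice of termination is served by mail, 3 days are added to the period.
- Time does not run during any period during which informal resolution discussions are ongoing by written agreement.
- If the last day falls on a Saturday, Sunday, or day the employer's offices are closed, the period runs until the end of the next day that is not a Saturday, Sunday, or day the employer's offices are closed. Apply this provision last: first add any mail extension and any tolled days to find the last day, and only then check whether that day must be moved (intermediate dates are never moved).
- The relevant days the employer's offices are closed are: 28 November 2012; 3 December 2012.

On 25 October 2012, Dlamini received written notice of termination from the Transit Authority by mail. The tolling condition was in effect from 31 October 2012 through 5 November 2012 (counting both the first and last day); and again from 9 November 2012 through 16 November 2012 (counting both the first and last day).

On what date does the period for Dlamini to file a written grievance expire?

22 days after 25 October 2012 is November 16, 2012.
Service was by mail, adding 3 days: November 16, 2012 + 3 days = November 19, 2012.
From October 31, 2012 through November 5, 2012 inclusive is 6 days; tolling adds 6 days: November 19, 2012 + 6 days = November 25, 2012.
From November 9, 2012 through November 16, 2012 inclusive is 8 days; tolling adds 8 days: November 25, 2012 + 8 days = December 3, 2012.
December 3, 2012 is a listed holiday. The next qualifying day is December 4, 2012.

December 4, 2012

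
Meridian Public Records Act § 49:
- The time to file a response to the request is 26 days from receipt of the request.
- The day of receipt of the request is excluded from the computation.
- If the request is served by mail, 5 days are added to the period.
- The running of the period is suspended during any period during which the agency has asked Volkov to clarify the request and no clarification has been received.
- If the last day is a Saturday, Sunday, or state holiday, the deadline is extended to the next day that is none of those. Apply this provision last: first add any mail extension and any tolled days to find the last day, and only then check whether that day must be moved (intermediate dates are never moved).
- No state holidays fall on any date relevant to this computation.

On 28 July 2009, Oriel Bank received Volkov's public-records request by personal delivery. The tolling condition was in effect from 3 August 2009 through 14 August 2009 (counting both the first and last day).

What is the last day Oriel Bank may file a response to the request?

26 days after 28 July 2009 is August 23, 2009.
Service was not by mail, so no mail extension applies.
From August 3, 2009 through August 14, 2009 inclusive is 12 days; tolling adds 12 days: August 23, 2009 + 12 days = September 4, 2009.
September 4, 2009 is a Friday and not a state holiday, so no extension applies.

September 4, 2009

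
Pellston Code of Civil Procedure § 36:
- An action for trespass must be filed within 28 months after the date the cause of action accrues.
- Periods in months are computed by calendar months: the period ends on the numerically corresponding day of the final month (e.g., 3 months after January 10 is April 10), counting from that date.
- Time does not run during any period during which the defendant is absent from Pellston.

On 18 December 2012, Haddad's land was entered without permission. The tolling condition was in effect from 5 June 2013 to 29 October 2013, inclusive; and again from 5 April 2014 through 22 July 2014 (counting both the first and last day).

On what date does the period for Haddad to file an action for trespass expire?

28 months after 18 December 2012 is April 18, 2015.
From June 5, 2013 through October 29, 2013 inclusive is 147 days; tolling adds 147 days: April 18, 2015 + 147 days = September 12, 2015.
From April 5, 2014 through July 22, 2014 inclusive is 109 days; tolling adds 109 days: September 12, 2015 + 109 days = December 30, 2015.

December 30, 2015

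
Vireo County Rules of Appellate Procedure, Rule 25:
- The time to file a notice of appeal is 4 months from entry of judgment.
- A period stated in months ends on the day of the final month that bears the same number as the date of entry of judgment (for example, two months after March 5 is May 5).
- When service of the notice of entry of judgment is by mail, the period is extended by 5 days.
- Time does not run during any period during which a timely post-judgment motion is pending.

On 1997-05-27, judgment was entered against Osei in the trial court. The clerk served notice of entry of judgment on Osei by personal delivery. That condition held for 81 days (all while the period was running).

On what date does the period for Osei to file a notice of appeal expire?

December 17, 1997

4 months after 1997-05-27 is September 27, 1997.
Service was not by mail, so no mail extension applies.
Tolling adds 81 days: September 27, 1997 + 81 days = December 17, 1997.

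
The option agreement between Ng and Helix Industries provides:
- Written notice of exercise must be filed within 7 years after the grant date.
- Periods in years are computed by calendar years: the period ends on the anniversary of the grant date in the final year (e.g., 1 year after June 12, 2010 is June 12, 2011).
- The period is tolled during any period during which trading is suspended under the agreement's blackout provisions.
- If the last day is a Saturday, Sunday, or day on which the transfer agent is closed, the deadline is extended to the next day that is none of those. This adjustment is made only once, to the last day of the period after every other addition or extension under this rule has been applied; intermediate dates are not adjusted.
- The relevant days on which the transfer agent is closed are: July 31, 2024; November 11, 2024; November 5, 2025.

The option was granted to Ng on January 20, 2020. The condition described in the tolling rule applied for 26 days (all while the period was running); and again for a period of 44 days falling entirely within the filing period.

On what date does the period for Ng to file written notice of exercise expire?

7 years after January 20, 2020 is January 20, 2027.
Tolling adds 26 days: January 20, 2027 + 26 days = February 15, 2027.
Tolling adds 44 days: February 15, 2027 + 44 days = March 31, 2027.
March 31, 2027 is a Wednesday and not a day on which the transfer agent is closed, so no extension applies.

March 31, 2027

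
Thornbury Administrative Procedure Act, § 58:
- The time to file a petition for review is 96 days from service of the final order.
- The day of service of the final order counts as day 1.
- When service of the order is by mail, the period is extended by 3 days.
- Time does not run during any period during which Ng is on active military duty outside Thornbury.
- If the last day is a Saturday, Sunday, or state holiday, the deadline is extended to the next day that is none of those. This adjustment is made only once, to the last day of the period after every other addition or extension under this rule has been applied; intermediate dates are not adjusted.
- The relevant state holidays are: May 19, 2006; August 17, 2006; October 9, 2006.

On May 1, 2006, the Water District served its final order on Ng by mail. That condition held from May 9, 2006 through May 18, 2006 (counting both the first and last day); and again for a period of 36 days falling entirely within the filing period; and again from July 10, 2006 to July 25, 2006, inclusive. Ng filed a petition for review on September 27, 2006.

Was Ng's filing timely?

Yes

Counting May 1, 2006 as day 1, day 96 is August 4, 2006.
Service was by mail, adding 3 days: August 4, 2006 + 3 days = August 7, 2006.
From May 9, 2006 through May 18, 2006 inclusive is 10 days; tolling adds 10 days: August 7, 2006 + 10 days = August 17, 2006.
Tolling adds 36 days: August 17, 2006 + 36 days = September 22, 2006.
From July 10, 2006 through July 25, 2006 inclusive is 16 days; tolling adds 16 days: September 22, 2006 + 16 days = October 8, 2006.
October 8, 2006 is Sunday; October 9, 2006 is a listed holiday. The next qualifying day is October 10, 2006.
The deadline is October 10, 2006; the filing on September 27, 2006 is on or before that date.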